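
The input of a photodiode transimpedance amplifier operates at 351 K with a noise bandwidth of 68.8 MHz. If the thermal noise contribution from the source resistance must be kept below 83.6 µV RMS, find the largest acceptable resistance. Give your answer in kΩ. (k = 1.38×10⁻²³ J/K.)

5.24 kΩ

Johnson–Nyquist: V_n = √(4kTRB) ⇒ R = V_n² / (4kTB)
4kTB = 4 × 1.38×10⁻²³ × 351 × 6.88×10⁷ = 1.33×10⁻¹²
R = (8.36×10⁻⁵)² / 1.33×10⁻¹² = 5.24×10³ Ω = 5.24 kΩ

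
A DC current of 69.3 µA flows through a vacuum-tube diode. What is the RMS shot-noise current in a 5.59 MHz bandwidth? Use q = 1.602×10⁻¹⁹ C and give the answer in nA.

11.1 nA

I_n = √(2qI·B)
2qI·B = 2 × 1.602×10⁻¹⁹ × 6.93×10⁻⁵ × 5.59×10⁶ = 1.24×10⁻¹⁶ A²
I_n = √(1.24×10⁻¹⁶) = 1.11×10⁻⁸ A = 11.1 nA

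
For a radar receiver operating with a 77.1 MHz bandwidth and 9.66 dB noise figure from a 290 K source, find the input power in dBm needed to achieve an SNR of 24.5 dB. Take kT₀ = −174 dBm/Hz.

Sensitivity = −174 + 10 log₁₀(B) + NF + SNR_min
= −174 + 78.87 + 9.66 + 24.5
= −60.97 dBm → −61.0 dBm

−61.0 dBm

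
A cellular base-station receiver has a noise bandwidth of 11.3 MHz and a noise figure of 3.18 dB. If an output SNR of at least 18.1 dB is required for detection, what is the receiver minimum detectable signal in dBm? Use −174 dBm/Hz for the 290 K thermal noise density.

−82.2 dBm

Sensitivity = −174 + 10 log₁₀(B) + NF + SNR_min
= −174 + 70.53 + 3.18 + 18.1
= −82.19 dBm → −82.2 dBm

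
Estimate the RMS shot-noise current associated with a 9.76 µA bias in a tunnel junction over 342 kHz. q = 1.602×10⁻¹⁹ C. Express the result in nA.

I_n = √(2qI·B)
2qI·B = 2 × 1.602×10⁻¹⁹ × 9.76×10⁻⁶ × 3.42×10⁵ = 1.07×10⁻¹⁸ A²
I_n = √(1.07×10⁻¹⁸) = 1.03×10⁻⁹ A = 1.03 nA

1.03 nA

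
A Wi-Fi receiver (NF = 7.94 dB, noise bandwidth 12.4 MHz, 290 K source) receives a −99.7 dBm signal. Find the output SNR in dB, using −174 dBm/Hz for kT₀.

−4.6 dB

Noise floor: N = −174 + 10 log₁₀(B) + NF
10 log₁₀(1.24×10⁷) = 70.93 dB
N = −174 + 70.93 + 7.94 = −95.13 dBm
SNR = P_sig − N = −99.7 − (−95.13) = −4.57 dB → −4.6 dB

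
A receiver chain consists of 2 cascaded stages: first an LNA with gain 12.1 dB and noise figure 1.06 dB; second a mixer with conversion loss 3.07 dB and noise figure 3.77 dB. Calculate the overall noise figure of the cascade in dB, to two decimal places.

1.34 dB

Convert to linear (a loss of L dB is a gain of −L dB): F_i = 10^(NF_i/10), G_i = 10^(G_i,dB/10)
  Stage 1: F_1 = 10^(1.06/10) = 1.276, G_1 = 10^(12.1/10) = 16.22
  Stage 2: F_2 = 10^(3.77/10) = 2.382, G_2 = 10^(−3.07/10) = 0.4932
Friis cascade:
  F = 1.276 + (2.382 − 1)/16.22 = 1.362
NF = 10 log₁₀(1.362) = 1.34 dB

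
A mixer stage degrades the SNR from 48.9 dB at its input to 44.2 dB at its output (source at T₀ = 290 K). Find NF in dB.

4.7 dB

NF (dB) = SNR_in(dB) − SNR_out(dB) when the source is at T₀
NF = 48.9 − 44.2 = 4.7 dB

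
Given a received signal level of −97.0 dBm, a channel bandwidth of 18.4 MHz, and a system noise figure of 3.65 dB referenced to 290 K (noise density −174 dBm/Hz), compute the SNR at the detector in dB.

0.7 dB

Noise floor: N = −174 + 10 log₁₀(B) + NF
10 log₁₀(1.84×10⁷) = 72.65 dB
N = −174 + 72.65 + 3.65 = −97.70 dBm
SNR = P_sig − N = −97.0 − (−97.70) = 0.70 dB → 0.7 dB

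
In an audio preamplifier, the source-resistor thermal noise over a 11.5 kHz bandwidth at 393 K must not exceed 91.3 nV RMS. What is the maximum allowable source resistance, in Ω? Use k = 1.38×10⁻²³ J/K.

Johnson–Nyquist: V_n = √(4kTRB) ⇒ R = V_n² / (4kTB)
4kTB = 4 × 1.38×10⁻²³ × 393 × 1.15×10⁴ = 2.49×10⁻¹⁶
R = (9.13×10⁻⁸)² / 2.49×10⁻¹⁶ = 3.34×10¹ Ω = 33.4 Ω

33.4 Ω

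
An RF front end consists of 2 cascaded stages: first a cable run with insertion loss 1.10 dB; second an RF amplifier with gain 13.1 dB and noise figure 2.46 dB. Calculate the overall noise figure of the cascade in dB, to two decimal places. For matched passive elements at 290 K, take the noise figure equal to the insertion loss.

Convert to linear (a loss of L dB is a gain of −L dB): F_i = 10^(NF_i/10), G_i = 10^(G_i,dB/10)
  Stage 1: F_1 = 10^(1.10/10) = 1.288, G_1 = 10^(−1.10/10) = 0.7762
  Stage 2: F_2 = 10^(2.46/10) = 1.762, G_2 = 10^(13.1/10) = 20.42
Friis cascade:
  F = 1.288 + (1.762 − 1)/0.7762 = 2.270
NF = 10 log₁₀(2.270) = 3.56 dB

3.56 dB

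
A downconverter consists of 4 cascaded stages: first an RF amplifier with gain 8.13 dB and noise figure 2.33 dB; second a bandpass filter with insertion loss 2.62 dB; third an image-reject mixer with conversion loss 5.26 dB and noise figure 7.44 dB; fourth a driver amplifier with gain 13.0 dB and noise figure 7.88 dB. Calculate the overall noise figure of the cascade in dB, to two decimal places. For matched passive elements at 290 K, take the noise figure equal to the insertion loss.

Convert to linear (a loss of L dB is a gain of −L dB): F_i = 10^(NF_i/10), G_i = 10^(G_i,dB/10)
  Stage 1: F_1 = 10^(2.33/10) = 1.710, G_1 = 10^(8.13/10) = 6.501
  Stage 2: F_2 = 10^(2.62/10) = 1.828, G_2 = 10^(−2.62/10) = 0.5470
  Stage 3: F_3 = 10^(7.44/10) = 5.546, G_3 = 10^(−5.26/10) = 0.2979
  Stage 4: F_4 = 10^(7.88/10) = 6.138, G_4 = 10^(13.0/10) = 19.95
Friis cascade:
  F = 1.710 + (1.828 − 1)/6.501 + (5.546 − 1)/3.556 + (6.138 − 1)/1.059 = 7.966
NF = 10 log₁₀(7.966) = 9.01 dB

9.01 dB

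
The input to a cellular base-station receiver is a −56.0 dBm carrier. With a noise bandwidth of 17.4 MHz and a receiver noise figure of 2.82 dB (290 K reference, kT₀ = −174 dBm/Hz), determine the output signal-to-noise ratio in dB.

42.8 dB

Noise floor: N = −174 + 10 log₁₀(B) + NF
10 log₁₀(1.74×10⁷) = 72.41 dB
N = −174 + 72.41 + 2.82 = −98.77 dBm
SNR = P_sig − N = −56.0 − (−98.77) = 42.77 dB → 42.8 dB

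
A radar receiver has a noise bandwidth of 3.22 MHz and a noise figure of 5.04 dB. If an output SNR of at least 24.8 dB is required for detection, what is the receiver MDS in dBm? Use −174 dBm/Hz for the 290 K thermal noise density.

−79.1 dBm

Sensitivity = −174 + 10 log₁₀(B) + NF + SNR_min
= −174 + 65.08 + 5.04 + 24.8
= −79.08 dBm → −79.1 dBm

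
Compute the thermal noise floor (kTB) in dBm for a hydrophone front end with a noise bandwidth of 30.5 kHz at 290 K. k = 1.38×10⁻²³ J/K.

P_n = kTB = 1.38×10⁻²³ × 290 × 3.05×10⁴ = 1.22×10⁻¹⁶ W
In dBm: 10 log₁₀(1.22×10⁻¹⁶ / 10⁻³) = −129.1 dBm

−129.1 dBm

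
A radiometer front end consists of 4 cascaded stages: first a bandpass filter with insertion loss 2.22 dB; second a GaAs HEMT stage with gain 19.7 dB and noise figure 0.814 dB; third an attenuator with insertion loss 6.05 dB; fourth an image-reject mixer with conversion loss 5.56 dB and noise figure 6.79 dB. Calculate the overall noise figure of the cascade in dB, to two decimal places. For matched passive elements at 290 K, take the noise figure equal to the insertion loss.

Convert to linear (a loss of L dB is a gain of −L dB): F_i = 10^(NF_i/10), G_i = 10^(G_i,dB/10)
  Stage 1: F_1 = 10^(2.22/10) = 1.667, G_1 = 10^(−2.22/10) = 0.5998
  Stage 2: F_2 = 10^(0.814/10) = 1.206, G_2 = 10^(19.7/10) = 93.33
  Stage 3: F_3 = 10^(6.05/10) = 4.027, G_3 = 10^(−6.05/10) = 0.2483
  Stage 4: F_4 = 10^(6.79/10) = 4.775, G_4 = 10^(−5.56/10) = 0.2780
Friis cascade:
  F = 1.667 + (1.206 − 1)/0.5998 + (4.027 − 1)/55.98 + (4.775 − 1)/13.90 = 2.337
NF = 10 log₁₀(2.337) = 3.69 dB

3.69 dB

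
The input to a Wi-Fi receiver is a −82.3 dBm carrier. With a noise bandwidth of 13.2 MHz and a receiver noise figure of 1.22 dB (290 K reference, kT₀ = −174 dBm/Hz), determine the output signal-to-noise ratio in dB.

19.3 dB

Noise floor: N = −174 + 10 log₁₀(B) + NF
10 log₁₀(1.32×10⁷) = 71.21 dB
N = −174 + 71.21 + 1.22 = −101.57 dBm
SNR = P_sig − N = −82.3 − (−101.57) = 19.27 dB → 19.3 dB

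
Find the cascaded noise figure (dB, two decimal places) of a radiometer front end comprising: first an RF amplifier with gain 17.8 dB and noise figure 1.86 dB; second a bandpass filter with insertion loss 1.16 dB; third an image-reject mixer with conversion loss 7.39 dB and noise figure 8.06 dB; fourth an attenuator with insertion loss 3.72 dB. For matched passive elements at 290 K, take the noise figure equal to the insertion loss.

2.60 dB

Convert to linear (a loss of L dB is a gain of −L dB): F_i = 10^(NF_i/10), G_i = 10^(G_i,dB/10)
  Stage 1: F_1 = 10^(1.86/10) = 1.535, G_1 = 10^(17.8/10) = 60.26
  Stage 2: F_2 = 10^(1.16/10) = 1.306, G_2 = 10^(−1.16/10) = 0.7656
  Stage 3: F_3 = 10^(8.06/10) = 6.397, G_3 = 10^(−7.39/10) = 0.1824
  Stage 4: F_4 = 10^(3.72/10) = 2.355, G_4 = 10^(−3.72/10) = 0.4246
Friis cascade:
  F = 1.535 + (1.306 − 1)/60.26 + (6.397 − 1)/46.13 + (2.355 − 1)/8.414 = 1.818
NF = 10 log₁₀(1.818) = 2.60 dB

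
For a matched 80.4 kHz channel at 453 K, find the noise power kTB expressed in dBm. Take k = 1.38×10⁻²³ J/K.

−123.0 dBm

P_n = kTB = 1.38×10⁻²³ × 453 × 8.04×10⁴ = 5.03×10⁻¹⁶ W
In dBm: 10 log₁₀(5.03×10⁻¹⁶ / 10⁻³) = −123.0 dBm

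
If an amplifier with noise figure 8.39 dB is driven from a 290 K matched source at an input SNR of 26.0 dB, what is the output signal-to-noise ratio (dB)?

By definition F = SNR_in/SNR_out, so in dB: SNR_out = SNR_in − NF
SNR_out = 26.0 − 8.39 = 17.61 dB

17.61 dB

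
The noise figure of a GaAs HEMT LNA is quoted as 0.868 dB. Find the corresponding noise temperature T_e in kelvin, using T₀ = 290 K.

F = 10^(0.868/10) = 1.22124
T_e = (F − 1)·T₀ = (1.22124 − 1) × 290 = 64.2 K

64.2 K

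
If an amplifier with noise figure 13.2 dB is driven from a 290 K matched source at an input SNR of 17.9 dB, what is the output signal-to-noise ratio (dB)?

4.7 dB

By definition F = SNR_in/SNR_out, so in dB: SNR_out = SNR_in − NF
SNR_out = 17.9 − 13.2 = 4.7 dB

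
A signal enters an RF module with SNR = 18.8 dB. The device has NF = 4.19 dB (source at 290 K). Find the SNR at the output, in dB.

By definition F = SNR_in/SNR_out, so in dB: SNR_out = SNR_in − NF
SNR_out = 18.8 − 4.19 = 14.61 dB

14.61 dB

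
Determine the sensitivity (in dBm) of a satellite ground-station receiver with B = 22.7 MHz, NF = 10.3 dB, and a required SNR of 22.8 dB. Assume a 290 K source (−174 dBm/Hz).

−67.3 dBm

Sensitivity = −174 + 10 log₁₀(B) + NF + SNR_min
= −174 + 73.56 + 10.3 + 22.8
= −67.34 dBm → −67.3 dBm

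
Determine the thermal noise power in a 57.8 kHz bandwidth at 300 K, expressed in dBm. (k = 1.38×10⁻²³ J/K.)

P_n = kTB = 1.38×10⁻²³ × 300 × 5.78×10⁴ = 2.39×10⁻¹⁶ W
In dBm: 10 log₁₀(2.39×10⁻¹⁶ / 10⁻³) = −126.2 dBm

−126.2 dBm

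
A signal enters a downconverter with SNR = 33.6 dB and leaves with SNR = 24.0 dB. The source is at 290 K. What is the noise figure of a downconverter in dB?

NF (dB) = SNR_in(dB) − SNR_out(dB) when the source is at T₀
NF = 33.6 − 24.0 = 9.6 dB

9.6 dB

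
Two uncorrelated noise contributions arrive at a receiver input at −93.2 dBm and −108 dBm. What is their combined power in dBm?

−93.1 dBm

Convert to linear, add, convert back:
P₁ = 4.79×10⁻¹³ W, P₂ = 1.58×10⁻¹⁴ W
P_tot = 4.94×10⁻¹³ W → 10 log₁₀(P_tot / 10⁻³) = −93.1 dBm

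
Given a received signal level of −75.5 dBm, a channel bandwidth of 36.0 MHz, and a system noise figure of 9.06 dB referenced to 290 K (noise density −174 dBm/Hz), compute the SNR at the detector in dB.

13.9 dB

Noise floor: N = −174 + 10 log₁₀(B) + NF
10 log₁₀(3.60×10⁷) = 75.56 dB
N = −174 + 75.56 + 9.06 = −89.38 dBm
SNR = P_sig − N = −75.5 − (−89.38) = 13.88 dB → 13.9 dB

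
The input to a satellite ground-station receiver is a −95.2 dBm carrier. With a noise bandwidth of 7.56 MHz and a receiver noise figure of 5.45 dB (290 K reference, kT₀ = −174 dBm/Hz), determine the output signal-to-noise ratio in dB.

Noise floor: N = −174 + 10 log₁₀(B) + NF
10 log₁₀(7.56×10⁶) = 68.79 dB
N = −174 + 68.79 + 5.45 = −99.76 dBm
SNR = P_sig − N = −95.2 − (−99.76) = 4.56 dB → 4.6 dB

4.6 dB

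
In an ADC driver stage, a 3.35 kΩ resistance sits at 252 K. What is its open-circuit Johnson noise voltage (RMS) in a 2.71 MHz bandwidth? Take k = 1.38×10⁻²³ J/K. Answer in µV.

11.2 µV

V_n = √(4kTRB)
4kTRB = 4 × 1.38×10⁻²³ × 252 × 3.35×10³ × 2.71×10⁶ = 1.26×10⁻¹⁰ V²
V_n = √(1.26×10⁻¹⁰) = 1.12×10⁻⁵ V = 11.2 µV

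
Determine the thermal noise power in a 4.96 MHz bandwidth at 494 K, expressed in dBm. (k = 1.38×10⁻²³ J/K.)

−104.7 dBm

P_n = kTB = 1.38×10⁻²³ × 494 × 4.96×10⁶ = 3.38×10⁻¹⁴ W
In dBm: 10 log₁₀(3.38×10⁻¹⁴ / 10⁻³) = −104.7 dBm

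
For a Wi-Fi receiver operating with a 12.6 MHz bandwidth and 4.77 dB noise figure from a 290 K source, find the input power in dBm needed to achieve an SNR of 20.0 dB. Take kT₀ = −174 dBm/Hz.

−78.2 dBm

Sensitivity = −174 + 10 log₁₀(B) + NF + SNR_min
= −174 + 71 + 4.77 + 20.0
= −78.23 dBm → −78.2 dBm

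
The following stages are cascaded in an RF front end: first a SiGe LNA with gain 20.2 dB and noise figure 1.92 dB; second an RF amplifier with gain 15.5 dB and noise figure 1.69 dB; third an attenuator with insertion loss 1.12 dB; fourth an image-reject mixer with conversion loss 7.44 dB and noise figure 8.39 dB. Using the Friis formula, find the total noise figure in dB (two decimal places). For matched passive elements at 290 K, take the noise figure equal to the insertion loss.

Convert to linear (a loss of L dB is a gain of −L dB): F_i = 10^(NF_i/10), G_i = 10^(G_i,dB/10)
  Stage 1: F_1 = 10^(1.92/10) = 1.556, G_1 = 10^(20.2/10) = 104.7
  Stage 2: F_2 = 10^(1.69/10) = 1.476, G_2 = 10^(15.5/10) = 35.48
  Stage 3: F_3 = 10^(1.12/10) = 1.294, G_3 = 10^(−1.12/10) = 0.7727
  Stage 4: F_4 = 10^(8.39/10) = 6.902, G_4 = 10^(−7.44/10) = 0.1803
Friis cascade:
  F = 1.556 + (1.476 − 1)/104.7 + (1.294 − 1)/3715 + (6.902 − 1)/2871 = 1.563
NF = 10 log₁₀(1.563) = 1.94 dB

1.94 dB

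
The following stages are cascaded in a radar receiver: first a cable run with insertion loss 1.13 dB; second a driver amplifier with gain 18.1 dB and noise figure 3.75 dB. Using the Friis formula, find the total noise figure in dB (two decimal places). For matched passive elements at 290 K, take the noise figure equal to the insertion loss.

Convert to linear (a loss of L dB is a gain of −L dB): F_i = 10^(NF_i/10), G_i = 10^(G_i,dB/10)
  Stage 1: F_1 = 10^(1.13/10) = 1.297, G_1 = 10^(−1.13/10) = 0.7709
  Stage 2: F_2 = 10^(3.75/10) = 2.371, G_2 = 10^(18.1/10) = 64.57
Friis cascade:
  F = 1.297 + (2.371 − 1)/0.7709 = 3.076
NF = 10 log₁₀(3.076) = 4.88 dB

4.88 dB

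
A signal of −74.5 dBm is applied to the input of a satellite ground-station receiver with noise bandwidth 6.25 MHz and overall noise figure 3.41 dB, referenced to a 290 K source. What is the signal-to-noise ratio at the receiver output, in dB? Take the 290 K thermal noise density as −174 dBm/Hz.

28.1 dB

Noise floor: N = −174 + 10 log₁₀(B) + NF
10 log₁₀(6.25×10⁶) = 67.96 dB
N = −174 + 67.96 + 3.41 = −102.63 dBm
SNR = P_sig − N = −74.5 − (−102.63) = 28.13 dB → 28.1 dB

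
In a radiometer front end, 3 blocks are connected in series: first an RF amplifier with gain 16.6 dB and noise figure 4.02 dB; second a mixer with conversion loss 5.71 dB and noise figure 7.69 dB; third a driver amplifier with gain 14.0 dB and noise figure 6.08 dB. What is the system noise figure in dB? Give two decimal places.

Convert to linear (a loss of L dB is a gain of −L dB): F_i = 10^(NF_i/10), G_i = 10^(G_i,dB/10)
  Stage 1: F_1 = 10^(4.02/10) = 2.523, G_1 = 10^(16.6/10) = 45.71
  Stage 2: F_2 = 10^(7.69/10) = 5.875, G_2 = 10^(−5.71/10) = 0.2685
  Stage 3: F_3 = 10^(6.08/10) = 4.055, G_3 = 10^(14.0/10) = 25.12
Friis cascade:
  F = 2.523 + (5.875 − 1)/45.71 + (4.055 − 1)/12.27 = 2.879
NF = 10 log₁₀(2.879) = 4.59 dB

4.59 dB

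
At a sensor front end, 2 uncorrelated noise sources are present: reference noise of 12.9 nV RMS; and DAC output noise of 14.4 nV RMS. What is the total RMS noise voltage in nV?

Uncorrelated sources add in power (mean-square): V_tot = √(ΣV_i²)
V_tot = √[(1.29×10⁻⁸)² + (1.44×10⁻⁸)²] = 1.93×10⁻⁸ V = 19.3 nV

19.3 nV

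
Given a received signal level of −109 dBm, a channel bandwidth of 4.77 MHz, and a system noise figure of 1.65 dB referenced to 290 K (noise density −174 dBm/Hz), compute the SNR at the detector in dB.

−3.4 dB

Noise floor: N = −174 + 10 log₁₀(B) + NF
10 log₁₀(4.77×10⁶) = 66.79 dB
N = −174 + 66.79 + 1.65 = −105.56 dBm
SNR = P_sig − N = −109 − (−105.56) = −3.44 dB → −3.4 dB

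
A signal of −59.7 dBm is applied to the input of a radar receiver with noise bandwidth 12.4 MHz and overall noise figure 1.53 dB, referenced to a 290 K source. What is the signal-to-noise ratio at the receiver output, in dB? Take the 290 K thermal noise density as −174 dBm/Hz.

41.8 dB

Noise floor: N = −174 + 10 log₁₀(B) + NF
10 log₁₀(1.24×10⁷) = 70.93 dB
N = −174 + 70.93 + 1.53 = −101.54 dBm
SNR = P_sig − N = −59.7 − (−101.54) = 41.84 dB → 41.8 dB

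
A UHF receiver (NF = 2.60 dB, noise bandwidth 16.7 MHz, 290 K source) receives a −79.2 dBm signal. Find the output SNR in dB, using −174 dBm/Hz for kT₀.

20.0 dB

Noise floor: N = −174 + 10 log₁₀(B) + NF
10 log₁₀(1.67×10⁷) = 72.23 dB
N = −174 + 72.23 + 2.60 = −99.17 dBm
SNR = P_sig − N = −79.2 − (−99.17) = 19.97 dB → 20.0 dB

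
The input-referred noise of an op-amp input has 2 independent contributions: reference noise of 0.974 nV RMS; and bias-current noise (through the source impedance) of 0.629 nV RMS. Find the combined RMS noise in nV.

1.16 nV

Uncorrelated sources add in power (mean-square): V_tot = √(ΣV_i²)
V_tot = √[(9.74×10⁻¹⁰)² + (6.29×10⁻¹⁰)²] = 1.16×10⁻⁹ V = 1.16 nV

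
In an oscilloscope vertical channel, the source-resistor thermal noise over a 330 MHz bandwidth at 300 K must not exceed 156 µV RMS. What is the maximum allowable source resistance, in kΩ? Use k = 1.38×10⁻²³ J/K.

4.45 kΩ

Johnson–Nyquist: V_n = √(4kTRB) ⇒ R = V_n² / (4kTB)
4kTB = 4 × 1.38×10⁻²³ × 300 × 3.30×10⁸ = 5.46×10⁻¹²
R = (1.56×10⁻⁴)² / 5.46×10⁻¹² = 4.45×10³ Ω = 4.45 kΩ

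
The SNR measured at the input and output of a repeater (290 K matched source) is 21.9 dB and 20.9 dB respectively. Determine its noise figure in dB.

1.0 dB

NF (dB) = SNR_in(dB) − SNR_out(dB) when the source is at T₀
NF = 21.9 − 20.9 = 1.0 dB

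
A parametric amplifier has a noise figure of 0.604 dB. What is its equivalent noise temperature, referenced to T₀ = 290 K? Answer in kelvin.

43.3 K

F = 10^(0.604/10) = 1.14921
T_e = (F − 1)·T₀ = (1.14921 − 1) × 290 = 43.3 K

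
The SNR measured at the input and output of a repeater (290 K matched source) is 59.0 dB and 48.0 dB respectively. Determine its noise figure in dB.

NF (dB) = SNR_in(dB) − SNR_out(dB) when the source is at T₀
NF = 59.0 − 48.0 = 11.0 dB

11.0 dB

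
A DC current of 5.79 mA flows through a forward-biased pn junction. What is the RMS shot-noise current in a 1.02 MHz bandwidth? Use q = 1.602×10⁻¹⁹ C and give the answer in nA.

43.5 nA

I_n = √(2qI·B)
2qI·B = 2 × 1.602×10⁻¹⁹ × 5.79×10⁻³ × 1.02×10⁶ = 1.89×10⁻¹⁵ A²
I_n = √(1.89×10⁻¹⁵) = 4.35×10⁻⁸ A = 43.5 nA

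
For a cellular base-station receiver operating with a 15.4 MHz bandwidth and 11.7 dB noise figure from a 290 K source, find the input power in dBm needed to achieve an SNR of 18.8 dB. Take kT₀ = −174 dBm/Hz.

Sensitivity = −174 + 10 log₁₀(B) + NF + SNR_min
= −174 + 71.88 + 11.7 + 18.8
= −71.62 dBm → −71.6 dBm

−71.6 dBm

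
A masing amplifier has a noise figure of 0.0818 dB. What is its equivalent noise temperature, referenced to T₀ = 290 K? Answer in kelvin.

5.51 K

F = 10^(0.0818/10) = 1.01901
T_e = (F − 1)·T₀ = (1.01901 − 1) × 290 = 5.51 K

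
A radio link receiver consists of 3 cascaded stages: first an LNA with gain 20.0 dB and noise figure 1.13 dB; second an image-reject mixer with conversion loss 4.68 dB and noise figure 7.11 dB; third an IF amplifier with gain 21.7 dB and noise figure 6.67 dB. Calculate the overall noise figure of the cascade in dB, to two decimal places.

1.60 dB

Convert to linear (a loss of L dB is a gain of −L dB): F_i = 10^(NF_i/10), G_i = 10^(G_i,dB/10)
  Stage 1: F_1 = 10^(1.13/10) = 1.297, G_1 = 10^(20.0/10) = 100.0
  Stage 2: F_2 = 10^(7.11/10) = 5.140, G_2 = 10^(−4.68/10) = 0.3404
  Stage 3: F_3 = 10^(6.67/10) = 4.645, G_3 = 10^(21.7/10) = 147.9
Friis cascade:
  F = 1.297 + (5.140 − 1)/100.0 + (4.645 − 1)/34.04 = 1.446
NF = 10 log₁₀(1.446) = 1.60 dB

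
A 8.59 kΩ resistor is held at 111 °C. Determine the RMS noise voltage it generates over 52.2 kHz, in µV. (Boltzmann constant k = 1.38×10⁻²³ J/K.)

T = 111 °C + 273.15 = 384.15 K
V_n = √(4kTRB)
4kTRB = 4 × 1.38×10⁻²³ × 384.15 × 8.59×10³ × 5.22×10⁴ = 9.51×10⁻¹² V²
V_n = √(9.51×10⁻¹²) = 3.08×10⁻⁶ V = 3.08 µV

3.08 µV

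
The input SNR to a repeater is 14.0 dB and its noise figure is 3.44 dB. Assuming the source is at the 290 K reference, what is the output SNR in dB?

By definition F = SNR_in/SNR_out, so in dB: SNR_out = SNR_in − NF
SNR_out = 14.0 − 3.44 = 10.56 dB

10.56 dB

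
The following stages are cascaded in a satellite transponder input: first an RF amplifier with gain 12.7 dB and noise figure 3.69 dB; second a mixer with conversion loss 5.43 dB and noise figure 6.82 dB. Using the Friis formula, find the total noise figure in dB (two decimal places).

4.05 dB

Convert to linear (a loss of L dB is a gain of −L dB): F_i = 10^(NF_i/10), G_i = 10^(G_i,dB/10)
  Stage 1: F_1 = 10^(3.69/10) = 2.339, G_1 = 10^(12.7/10) = 18.62
  Stage 2: F_2 = 10^(6.82/10) = 4.808, G_2 = 10^(−5.43/10) = 0.2864
Friis cascade:
  F = 2.339 + (4.808 − 1)/18.62 = 2.543
NF = 10 log₁₀(2.543) = 4.05 dB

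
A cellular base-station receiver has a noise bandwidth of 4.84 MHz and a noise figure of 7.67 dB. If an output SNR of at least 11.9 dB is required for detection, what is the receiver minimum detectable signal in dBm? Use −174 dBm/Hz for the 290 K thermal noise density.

−87.6 dBm

Sensitivity = −174 + 10 log₁₀(B) + NF + SNR_min
= −174 + 66.85 + 7.67 + 11.9
= −87.58 dBm → −87.6 dBm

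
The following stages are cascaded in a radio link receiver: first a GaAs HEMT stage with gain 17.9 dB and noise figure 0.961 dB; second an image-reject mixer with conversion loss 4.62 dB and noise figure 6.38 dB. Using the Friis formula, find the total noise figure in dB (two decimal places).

Convert to linear (a loss of L dB is a gain of −L dB): F_i = 10^(NF_i/10), G_i = 10^(G_i,dB/10)
  Stage 1: F_1 = 10^(0.961/10) = 1.248, G_1 = 10^(17.9/10) = 61.66
  Stage 2: F_2 = 10^(6.38/10) = 4.345, G_2 = 10^(−4.62/10) = 0.3451
Friis cascade:
  F = 1.248 + (4.345 − 1)/61.66 = 1.302
NF = 10 log₁₀(1.302) = 1.15 dB

1.15 dB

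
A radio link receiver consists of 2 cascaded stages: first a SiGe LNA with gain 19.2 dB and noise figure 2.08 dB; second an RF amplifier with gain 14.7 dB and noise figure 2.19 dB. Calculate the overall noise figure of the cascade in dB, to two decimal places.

Convert to linear (a loss of L dB is a gain of −L dB): F_i = 10^(NF_i/10), G_i = 10^(G_i,dB/10)
  Stage 1: F_1 = 10^(2.08/10) = 1.614, G_1 = 10^(19.2/10) = 83.18
  Stage 2: F_2 = 10^(2.19/10) = 1.656, G_2 = 10^(14.7/10) = 29.51
Friis cascade:
  F = 1.614 + (1.656 − 1)/83.18 = 1.622
NF = 10 log₁₀(1.622) = 2.10 dB

2.10 dB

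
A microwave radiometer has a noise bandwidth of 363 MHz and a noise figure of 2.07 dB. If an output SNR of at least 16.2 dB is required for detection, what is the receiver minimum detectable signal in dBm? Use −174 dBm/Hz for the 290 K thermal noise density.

−70.1 dBm

Sensitivity = −174 + 10 log₁₀(B) + NF + SNR_min
= −174 + 85.6 + 2.07 + 16.2
= −70.13 dBm → −70.1 dBm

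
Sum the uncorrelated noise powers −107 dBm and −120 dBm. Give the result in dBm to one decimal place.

−106.8 dBm

Convert to linear, add, convert back:
P₁ = 2.00×10⁻¹⁴ W, P₂ = 1.00×10⁻¹⁵ W
P_tot = 2.10×10⁻¹⁴ W → 10 log₁₀(P_tot / 10⁻³) = −106.8 dBm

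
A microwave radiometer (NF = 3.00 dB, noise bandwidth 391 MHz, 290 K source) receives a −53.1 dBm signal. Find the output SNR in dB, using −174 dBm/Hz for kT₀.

32.0 dB

Noise floor: N = −174 + 10 log₁₀(B) + NF
10 log₁₀(3.91×10⁸) = 85.92 dB
N = −174 + 85.92 + 3.00 = −85.08 dBm
SNR = P_sig − N = −53.1 − (−85.08) = 31.98 dB → 32.0 dB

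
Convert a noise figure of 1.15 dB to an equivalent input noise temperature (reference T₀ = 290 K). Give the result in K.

87.9 K

F = 10^(1.15/10) = 1.30317
T_e = (F − 1)·T₀ = (1.30317 − 1) × 290 = 87.9 K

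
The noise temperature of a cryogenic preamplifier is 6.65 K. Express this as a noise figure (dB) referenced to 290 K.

F = 1 + T_e/T₀ = 1 + 6.65/290 = 1.02293
NF = 10 log₁₀(1.02293) = 0.098 dB

0.098 dB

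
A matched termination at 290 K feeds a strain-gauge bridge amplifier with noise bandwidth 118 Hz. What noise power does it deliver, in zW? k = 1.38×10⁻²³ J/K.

P_n = kTB = 1.38×10⁻²³ × 290 × 1.18×10² = 4.72×10⁻¹⁹ W = 472 zW

472 zW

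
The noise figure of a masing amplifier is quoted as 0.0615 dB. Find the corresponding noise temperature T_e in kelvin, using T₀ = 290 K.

4.14 K

F = 10^(0.0615/10) = 1.01426
T_e = (F − 1)·T₀ = (1.01426 − 1) × 290 = 4.14 K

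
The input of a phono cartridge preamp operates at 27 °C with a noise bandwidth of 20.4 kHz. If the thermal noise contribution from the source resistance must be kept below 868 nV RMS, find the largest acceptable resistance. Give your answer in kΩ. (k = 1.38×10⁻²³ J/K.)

2.23 kΩ

T = 27 °C + 273.15 = 300.15 K
Johnson–Nyquist: V_n = √(4kTRB) ⇒ R = V_n² / (4kTB)
4kTB = 4 × 1.38×10⁻²³ × 300.15 × 2.04×10⁴ = 3.38×10⁻¹⁶
R = (8.68×10⁻⁷)² / 3.38×10⁻¹⁶ = 2.23×10³ Ω = 2.23 kΩ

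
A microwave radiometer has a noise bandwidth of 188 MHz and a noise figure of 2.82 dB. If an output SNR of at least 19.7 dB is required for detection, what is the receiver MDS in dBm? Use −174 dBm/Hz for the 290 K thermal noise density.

Sensitivity = −174 + 10 log₁₀(B) + NF + SNR_min
= −174 + 82.74 + 2.82 + 19.7
= −68.74 dBm → −68.7 dBm

−68.7 dBm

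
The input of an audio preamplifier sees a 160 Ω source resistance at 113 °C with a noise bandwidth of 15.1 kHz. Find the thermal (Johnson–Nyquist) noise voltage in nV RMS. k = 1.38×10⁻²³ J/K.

T = 113 °C + 273.15 = 386.15 K
V_n = √(4kTRB)
4kTRB = 4 × 1.38×10⁻²³ × 386.15 × 1.60×10² × 1.51×10⁴ = 5.15×10⁻¹⁴ V²
V_n = √(5.15×10⁻¹⁴) = 2.27×10⁻⁷ V = 227 nV

227 nV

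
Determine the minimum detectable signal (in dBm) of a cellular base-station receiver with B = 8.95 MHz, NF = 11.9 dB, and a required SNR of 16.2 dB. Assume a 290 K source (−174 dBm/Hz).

−76.4 dBm

Sensitivity = −174 + 10 log₁₀(B) + NF + SNR_min
= −174 + 69.52 + 11.9 + 16.2
= −76.38 dBm → −76.4 dBm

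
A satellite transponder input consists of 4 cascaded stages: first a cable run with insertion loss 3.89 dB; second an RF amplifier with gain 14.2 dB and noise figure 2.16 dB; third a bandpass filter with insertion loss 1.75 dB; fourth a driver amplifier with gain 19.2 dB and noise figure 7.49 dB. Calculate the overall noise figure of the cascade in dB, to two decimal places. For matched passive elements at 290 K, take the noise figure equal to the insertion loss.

6.74 dB

Convert to linear (a loss of L dB is a gain of −L dB): F_i = 10^(NF_i/10), G_i = 10^(G_i,dB/10)
  Stage 1: F_1 = 10^(3.89/10) = 2.449, G_1 = 10^(−3.89/10) = 0.4083
  Stage 2: F_2 = 10^(2.16/10) = 1.644, G_2 = 10^(14.2/10) = 26.30
  Stage 3: F_3 = 10^(1.75/10) = 1.496, G_3 = 10^(−1.75/10) = 0.6683
  Stage 4: F_4 = 10^(7.49/10) = 5.610, G_4 = 10^(19.2/10) = 83.18
Friis cascade:
  F = 2.449 + (1.644 − 1)/0.4083 + (1.496 − 1)/10.74 + (5.610 − 1)/7.178 = 4.716
NF = 10 log₁₀(4.716) = 6.74 dB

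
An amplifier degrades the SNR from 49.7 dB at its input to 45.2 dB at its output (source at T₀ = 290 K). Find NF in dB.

NF (dB) = SNR_in(dB) − SNR_out(dB) when the source is at T₀
NF = 49.7 − 45.2 = 4.5 dB

4.5 dB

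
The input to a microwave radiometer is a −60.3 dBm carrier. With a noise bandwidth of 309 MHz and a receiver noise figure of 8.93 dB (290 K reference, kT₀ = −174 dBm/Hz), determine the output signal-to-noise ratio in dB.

Noise floor: N = −174 + 10 log₁₀(B) + NF
10 log₁₀(3.09×10⁸) = 84.9 dB
N = −174 + 84.9 + 8.93 = −80.17 dBm
SNR = P_sig − N = −60.3 − (−80.17) = 19.87 dB → 19.9 dB

19.9 dB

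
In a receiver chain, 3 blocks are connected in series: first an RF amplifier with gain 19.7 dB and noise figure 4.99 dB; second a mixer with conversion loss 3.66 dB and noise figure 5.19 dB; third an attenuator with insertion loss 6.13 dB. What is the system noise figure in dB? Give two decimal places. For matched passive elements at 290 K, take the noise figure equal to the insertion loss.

5.13 dB

Convert to linear (a loss of L dB is a gain of −L dB): F_i = 10^(NF_i/10), G_i = 10^(G_i,dB/10)
  Stage 1: F_1 = 10^(4.99/10) = 3.155, G_1 = 10^(19.7/10) = 93.33
  Stage 2: F_2 = 10^(5.19/10) = 3.304, G_2 = 10^(−3.66/10) = 0.4305
  Stage 3: F_3 = 10^(6.13/10) = 4.102, G_3 = 10^(−6.13/10) = 0.2438
Friis cascade:
  F = 3.155 + (3.304 − 1)/93.33 + (4.102 − 1)/40.18 = 3.257
NF = 10 log₁₀(3.257) = 5.13 dB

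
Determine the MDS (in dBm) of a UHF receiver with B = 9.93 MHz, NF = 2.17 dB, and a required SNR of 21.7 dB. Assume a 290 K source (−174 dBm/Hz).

−80.2 dBm

Sensitivity = −174 + 10 log₁₀(B) + NF + SNR_min
= −174 + 69.97 + 2.17 + 21.7
= −80.16 dBm → −80.2 dBm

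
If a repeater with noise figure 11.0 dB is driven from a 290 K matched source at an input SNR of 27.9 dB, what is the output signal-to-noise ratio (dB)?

By definition F = SNR_in/SNR_out, so in dB: SNR_out = SNR_in − NF
SNR_out = 27.9 − 11.0 = 16.9 dB

16.9 dB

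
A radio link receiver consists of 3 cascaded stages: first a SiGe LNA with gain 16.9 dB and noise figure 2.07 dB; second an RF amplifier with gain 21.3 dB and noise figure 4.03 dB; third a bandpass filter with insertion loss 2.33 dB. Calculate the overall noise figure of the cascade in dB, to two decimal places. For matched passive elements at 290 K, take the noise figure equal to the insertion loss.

2.15 dB

Convert to linear (a loss of L dB is a gain of −L dB): F_i = 10^(NF_i/10), G_i = 10^(G_i,dB/10)
  Stage 1: F_1 = 10^(2.07/10) = 1.611, G_1 = 10^(16.9/10) = 48.98
  Stage 2: F_2 = 10^(4.03/10) = 2.529, G_2 = 10^(21.3/10) = 134.9
  Stage 3: F_3 = 10^(2.33/10) = 1.710, G_3 = 10^(−2.33/10) = 0.5848
Friis cascade:
  F = 1.611 + (2.529 − 1)/48.98 + (1.710 − 1)/6607 = 1.642
NF = 10 log₁₀(1.642) = 2.15 dB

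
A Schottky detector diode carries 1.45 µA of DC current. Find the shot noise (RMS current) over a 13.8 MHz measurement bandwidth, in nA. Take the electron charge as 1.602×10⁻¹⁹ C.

2.53 nA

I_n = √(2qI·B)
2qI·B = 2 × 1.602×10⁻¹⁹ × 1.45×10⁻⁶ × 1.38×10⁷ = 6.41×10⁻¹⁸ A²
I_n = √(6.41×10⁻¹⁸) = 2.53×10⁻⁹ A = 2.53 nA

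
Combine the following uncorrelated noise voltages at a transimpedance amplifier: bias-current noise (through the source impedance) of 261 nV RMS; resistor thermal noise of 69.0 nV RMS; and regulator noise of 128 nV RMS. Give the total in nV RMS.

299 nV

Uncorrelated sources add in power (mean-square): V_tot = √(ΣV_i²)
V_tot = √[(2.61×10⁻⁷)² + (6.90×10⁻⁸)² + (1.28×10⁻⁷)²] = 2.99×10⁻⁷ V = 299 nV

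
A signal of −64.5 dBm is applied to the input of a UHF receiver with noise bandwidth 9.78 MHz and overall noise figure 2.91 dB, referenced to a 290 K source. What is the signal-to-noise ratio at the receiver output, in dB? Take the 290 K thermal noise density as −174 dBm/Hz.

Noise floor: N = −174 + 10 log₁₀(B) + NF
10 log₁₀(9.78×10⁶) = 69.9 dB
N = −174 + 69.9 + 2.91 = −101.19 dBm
SNR = P_sig − N = −64.5 − (−101.19) = 36.69 dB → 36.7 dB

36.7 dB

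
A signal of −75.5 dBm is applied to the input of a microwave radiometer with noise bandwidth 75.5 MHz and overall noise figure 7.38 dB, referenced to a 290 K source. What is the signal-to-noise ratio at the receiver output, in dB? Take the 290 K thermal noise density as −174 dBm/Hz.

Noise floor: N = −174 + 10 log₁₀(B) + NF
10 log₁₀(7.55×10⁷) = 78.78 dB
N = −174 + 78.78 + 7.38 = −87.84 dBm
SNR = P_sig − N = −75.5 − (−87.84) = 12.34 dB → 12.3 dB

12.3 dB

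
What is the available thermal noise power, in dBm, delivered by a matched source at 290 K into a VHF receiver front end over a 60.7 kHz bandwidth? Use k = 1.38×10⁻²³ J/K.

P_n = kTB = 1.38×10⁻²³ × 290 × 6.07×10⁴ = 2.43×10⁻¹⁶ W
In dBm: 10 log₁₀(2.43×10⁻¹⁶ / 10⁻³) = −126.1 dBm

−126.1 dBm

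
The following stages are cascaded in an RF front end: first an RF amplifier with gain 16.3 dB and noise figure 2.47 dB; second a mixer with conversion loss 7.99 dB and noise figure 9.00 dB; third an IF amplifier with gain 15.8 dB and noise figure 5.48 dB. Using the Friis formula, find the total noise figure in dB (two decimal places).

Convert to linear (a loss of L dB is a gain of −L dB): F_i = 10^(NF_i/10), G_i = 10^(G_i,dB/10)
  Stage 1: F_1 = 10^(2.47/10) = 1.766, G_1 = 10^(16.3/10) = 42.66
  Stage 2: F_2 = 10^(9.00/10) = 7.943, G_2 = 10^(−7.99/10) = 0.1589
  Stage 3: F_3 = 10^(5.48/10) = 3.532, G_3 = 10^(15.8/10) = 38.02
Friis cascade:
  F = 1.766 + (7.943 − 1)/42.66 + (3.532 − 1)/6.776 = 2.302
NF = 10 log₁₀(2.302) = 3.62 dB

3.62 dB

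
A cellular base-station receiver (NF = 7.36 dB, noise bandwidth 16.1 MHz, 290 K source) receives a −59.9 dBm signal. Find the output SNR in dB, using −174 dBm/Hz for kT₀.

34.7 dB

Noise floor: N = −174 + 10 log₁₀(B) + NF
10 log₁₀(1.61×10⁷) = 72.07 dB
N = −174 + 72.07 + 7.36 = −94.57 dBm
SNR = P_sig − N = −59.9 − (−94.57) = 34.67 dB → 34.7 dB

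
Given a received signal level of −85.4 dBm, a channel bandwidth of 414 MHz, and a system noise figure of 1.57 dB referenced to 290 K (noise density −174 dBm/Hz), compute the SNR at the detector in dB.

0.9 dB

Noise floor: N = −174 + 10 log₁₀(B) + NF
10 log₁₀(4.14×10⁸) = 86.17 dB
N = −174 + 86.17 + 1.57 = −86.26 dBm
SNR = P_sig − N = −85.4 − (−86.26) = 0.86 dB → 0.9 dB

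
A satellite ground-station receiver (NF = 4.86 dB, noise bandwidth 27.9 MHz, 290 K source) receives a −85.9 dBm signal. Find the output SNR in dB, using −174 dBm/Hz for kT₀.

Noise floor: N = −174 + 10 log₁₀(B) + NF
10 log₁₀(2.79×10⁷) = 74.46 dB
N = −174 + 74.46 + 4.86 = −94.68 dBm
SNR = P_sig − N = −85.9 − (−94.68) = 8.78 dB → 8.8 dB

8.8 dB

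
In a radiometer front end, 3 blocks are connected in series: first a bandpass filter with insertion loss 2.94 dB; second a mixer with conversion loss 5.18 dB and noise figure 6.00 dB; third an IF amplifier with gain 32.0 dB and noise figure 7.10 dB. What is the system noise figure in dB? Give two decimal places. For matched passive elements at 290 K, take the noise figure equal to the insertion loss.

15.39 dB

Convert to linear (a loss of L dB is a gain of −L dB): F_i = 10^(NF_i/10), G_i = 10^(G_i,dB/10)
  Stage 1: F_1 = 10^(2.94/10) = 1.968, G_1 = 10^(−2.94/10) = 0.5082
  Stage 2: F_2 = 10^(6.00/10) = 3.981, G_2 = 10^(−5.18/10) = 0.3034
  Stage 3: F_3 = 10^(7.10/10) = 5.129, G_3 = 10^(32.0/10) = 1585
Friis cascade:
  F = 1.968 + (3.981 − 1)/0.5082 + (5.129 − 1)/0.1542 = 34.61
NF = 10 log₁₀(34.61) = 15.39 dB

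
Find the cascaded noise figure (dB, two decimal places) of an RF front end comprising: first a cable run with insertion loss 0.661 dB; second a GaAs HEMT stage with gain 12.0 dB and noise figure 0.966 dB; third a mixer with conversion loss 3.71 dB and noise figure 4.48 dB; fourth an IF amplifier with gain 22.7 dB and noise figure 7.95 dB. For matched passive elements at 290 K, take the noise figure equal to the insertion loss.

3.96 dB

Convert to linear (a loss of L dB is a gain of −L dB): F_i = 10^(NF_i/10), G_i = 10^(G_i,dB/10)
  Stage 1: F_1 = 10^(0.661/10) = 1.164, G_1 = 10^(−0.661/10) = 0.8588
  Stage 2: F_2 = 10^(0.966/10) = 1.249, G_2 = 10^(12.0/10) = 15.85
  Stage 3: F_3 = 10^(4.48/10) = 2.805, G_3 = 10^(−3.71/10) = 0.4256
  Stage 4: F_4 = 10^(7.95/10) = 6.237, G_4 = 10^(22.7/10) = 186.2
Friis cascade:
  F = 1.164 + (1.249 − 1)/0.8588 + (2.805 − 1)/13.61 + (6.237 − 1)/5.793 = 2.491
NF = 10 log₁₀(2.491) = 3.96 dB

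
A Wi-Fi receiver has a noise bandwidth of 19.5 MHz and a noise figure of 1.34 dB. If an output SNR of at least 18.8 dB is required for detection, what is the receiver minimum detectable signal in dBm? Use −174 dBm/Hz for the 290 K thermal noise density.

Sensitivity = −174 + 10 log₁₀(B) + NF + SNR_min
= −174 + 72.9 + 1.34 + 18.8
= −80.96 dBm → −81.0 dBm

−81.0 dBm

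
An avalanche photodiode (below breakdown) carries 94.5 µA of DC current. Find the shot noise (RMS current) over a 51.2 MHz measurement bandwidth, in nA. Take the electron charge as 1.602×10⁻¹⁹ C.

39.4 nA

I_n = √(2qI·B)
2qI·B = 2 × 1.602×10⁻¹⁹ × 9.45×10⁻⁵ × 5.12×10⁷ = 1.55×10⁻¹⁵ A²
I_n = √(1.55×10⁻¹⁵) = 3.94×10⁻⁸ A = 39.4 nA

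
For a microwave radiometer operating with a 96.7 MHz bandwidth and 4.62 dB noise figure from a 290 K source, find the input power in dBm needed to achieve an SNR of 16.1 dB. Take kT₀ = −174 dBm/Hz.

−73.4 dBm

Sensitivity = −174 + 10 log₁₀(B) + NF + SNR_min
= −174 + 79.85 + 4.62 + 16.1
= −73.43 dBm → −73.4 dBm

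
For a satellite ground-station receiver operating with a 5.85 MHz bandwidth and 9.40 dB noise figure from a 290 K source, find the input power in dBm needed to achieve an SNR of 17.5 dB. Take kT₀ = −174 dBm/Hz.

−79.4 dBm

Sensitivity = −174 + 10 log₁₀(B) + NF + SNR_min
= −174 + 67.67 + 9.40 + 17.5
= −79.43 dBm → −79.4 dBm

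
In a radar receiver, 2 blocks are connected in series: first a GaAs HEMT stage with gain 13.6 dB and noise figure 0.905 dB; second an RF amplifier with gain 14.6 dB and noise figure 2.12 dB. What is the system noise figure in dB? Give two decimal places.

Convert to linear (a loss of L dB is a gain of −L dB): F_i = 10^(NF_i/10), G_i = 10^(G_i,dB/10)
  Stage 1: F_1 = 10^(0.905/10) = 1.232, G_1 = 10^(13.6/10) = 22.91
  Stage 2: F_2 = 10^(2.12/10) = 1.629, G_2 = 10^(14.6/10) = 28.84
Friis cascade:
  F = 1.232 + (1.629 − 1)/22.91 = 1.259
NF = 10 log₁₀(1.259) = 1.00 dB

1.00 dB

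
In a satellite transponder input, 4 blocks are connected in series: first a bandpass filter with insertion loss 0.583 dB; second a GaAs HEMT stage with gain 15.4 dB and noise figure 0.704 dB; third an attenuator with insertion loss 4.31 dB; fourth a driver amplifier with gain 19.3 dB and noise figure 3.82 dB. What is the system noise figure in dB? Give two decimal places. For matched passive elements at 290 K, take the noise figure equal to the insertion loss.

Convert to linear (a loss of L dB is a gain of −L dB): F_i = 10^(NF_i/10), G_i = 10^(G_i,dB/10)
  Stage 1: F_1 = 10^(0.583/10) = 1.144, G_1 = 10^(−0.583/10) = 0.8744
  Stage 2: F_2 = 10^(0.704/10) = 1.176, G_2 = 10^(15.4/10) = 34.67
  Stage 3: F_3 = 10^(4.31/10) = 2.698, G_3 = 10^(−4.31/10) = 0.3707
  Stage 4: F_4 = 10^(3.82/10) = 2.410, G_4 = 10^(19.3/10) = 85.11
Friis cascade:
  F = 1.144 + (1.176 − 1)/0.8744 + (2.698 − 1)/30.32 + (2.410 − 1)/11.24 = 1.526
NF = 10 log₁₀(1.526) = 1.84 dB

1.84 dB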